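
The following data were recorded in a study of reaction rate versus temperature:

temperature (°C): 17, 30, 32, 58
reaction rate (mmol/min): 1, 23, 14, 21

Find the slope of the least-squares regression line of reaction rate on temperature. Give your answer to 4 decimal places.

n = 4, Σx = 137, Σy = 59, Σxy = 2373, Σx² = 5577
Sxx = Σx² − (Σx)²/n = 5577 − 4692.25 = 884.75
Sxy = Σxy − (Σx)(Σy)/n = 2373 − 2020.75 = 352.25
b = Sxy/Sxx = 352.25/884.75 = 0.398135

0.3981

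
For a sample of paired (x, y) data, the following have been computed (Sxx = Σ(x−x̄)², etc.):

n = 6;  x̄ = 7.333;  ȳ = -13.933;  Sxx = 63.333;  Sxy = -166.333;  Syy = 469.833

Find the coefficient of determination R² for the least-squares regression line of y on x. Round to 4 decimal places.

0.9298

R² = Sxy²/(Sxx·Syy) = (-166.333)²/(63.333·469.833) = 0.929787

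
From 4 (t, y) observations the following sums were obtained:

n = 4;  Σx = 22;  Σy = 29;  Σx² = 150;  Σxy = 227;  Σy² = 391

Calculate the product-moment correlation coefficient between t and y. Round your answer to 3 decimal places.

Sxx = Σx² − (Σx)²/n = 150 − 121 = 29
Sxy = Σxy − (Σx)(Σy)/n = 227 − 159.5 = 67.5
Syy = Σy² − (Σy)²/n = 391 − 210.25 = 180.75
r = Sxy/√(Sxx·Syy) = 67.5/√(5241.75) = 67.5/72.399931 = 0.932321

0.932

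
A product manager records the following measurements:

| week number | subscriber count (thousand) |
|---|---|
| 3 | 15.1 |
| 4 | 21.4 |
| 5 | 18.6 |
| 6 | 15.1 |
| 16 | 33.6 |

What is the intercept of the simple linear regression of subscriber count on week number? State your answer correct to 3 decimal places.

n = 5, Σx = 34, Σy = 103.8, Σxy = 852.1, Σx² = 342
Sxx = Σx² − (Σx)²/n = 342 − 231.2 = 110.8
Sxy = Σxy − (Σx)(Σy)/n = 852.1 − 705.84 = 146.26
b = Sxy/Sxx = 146.26/110.8 = 1.320036
a = ȳ − b·x̄ = 20.76 − 1.320036·6.8 = 11.783755

11.784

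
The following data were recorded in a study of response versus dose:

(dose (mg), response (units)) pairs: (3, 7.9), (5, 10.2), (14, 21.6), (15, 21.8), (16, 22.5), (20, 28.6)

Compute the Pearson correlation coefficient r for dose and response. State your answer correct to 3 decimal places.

n = 6, Σx = 73, Σy = 112.6, Σxy = 1636.1, Σx² = 1111, Σy² = 2432.46
Sxx = Σx² − (Σx)²/n = 1111 − 888.166667 = 222.833333
Sxy = Σxy − (Σx)(Σy)/n = 1636.1 − 1369.966667 = 266.133333
Syy = Σy² − (Σy)²/n = 2432.46 − 2113.126667 = 319.333333
r = Sxy/√(Sxx·Syy) = 266.133333/√(71158.111111) = 266.133333/266.754777 = 0.997670

0.998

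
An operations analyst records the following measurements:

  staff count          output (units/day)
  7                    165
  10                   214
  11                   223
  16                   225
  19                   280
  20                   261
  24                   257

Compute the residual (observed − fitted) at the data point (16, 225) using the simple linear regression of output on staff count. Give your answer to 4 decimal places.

n = 7, Σx = 107, Σy = 1625, Σxy = 26056, Σx² = 1863
Sxx = Σx² − (Σx)²/n = 1863 − 1635.571429 = 227.428571
Sxy = Σxy − (Σx)(Σy)/n = 26056 − 24839.285714 = 1216.714286
b = Sxy/Sxx = 1216.714286/227.428571 = 5.349874
a = ȳ − b·x̄ = 232.142857 − 5.349874·15.285714 = 150.366206
ŷ(16) = 150.366206 + 5.349874·16 = 235.964196
residual = y − ŷ = 225 − 235.964196 = -10.964196

-10.9642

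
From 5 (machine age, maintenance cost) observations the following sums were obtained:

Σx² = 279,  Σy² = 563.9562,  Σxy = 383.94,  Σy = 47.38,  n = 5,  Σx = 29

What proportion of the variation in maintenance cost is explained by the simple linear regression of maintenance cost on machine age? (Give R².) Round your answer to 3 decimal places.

Sxx = Σx² − (Σx)²/n = 279 − 168.2 = 110.8
Sxy = Σxy − (Σx)(Σy)/n = 383.94 − 274.804 = 109.136
Syy = Σy² − (Σy)²/n = 563.9562 − 448.97288 = 114.98332
R² = Sxy²/(Sxx·Syy) = (109.136)²/(110.8·114.98332) = 0.934892

0.935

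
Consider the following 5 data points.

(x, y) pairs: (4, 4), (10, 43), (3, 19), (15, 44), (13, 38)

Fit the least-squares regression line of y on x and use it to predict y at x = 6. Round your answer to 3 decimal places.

21.047

n = 5, Σx = 45, Σy = 148, Σxy = 1657, Σx² = 519
Sxx = Σx² − (Σx)²/n = 519 − 405 = 114
Sxy = Σxy − (Σx)(Σy)/n = 1657 − 1332 = 325
b = Sxy/Sxx = 325/114 = 2.850877
a = ȳ − b·x̄ = 29.6 − 2.850877·9 = 3.942105
ŷ(6) = a + b·6 = 3.942105 + 2.850877·6 = 21.047368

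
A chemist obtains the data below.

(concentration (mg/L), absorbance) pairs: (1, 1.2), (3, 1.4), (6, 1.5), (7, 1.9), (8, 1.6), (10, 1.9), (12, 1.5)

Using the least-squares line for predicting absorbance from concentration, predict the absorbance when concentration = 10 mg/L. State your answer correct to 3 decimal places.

1.708

n = 7, Σx = 47, Σy = 11, Σxy = 77.5, Σx² = 403
Sxx = Σx² − (Σx)²/n = 403 − 315.571429 = 87.428571
Sxy = Σxy − (Σx)(Σy)/n = 77.5 − 73.857143 = 3.642857
b = Sxy/Sxx = 3.642857/87.428571 = 0.041667
a = ȳ − b·x̄ = 1.571429 − 0.041667·6.714286 = 1.291667
ŷ(10) = a + b·10 = 1.291667 + 0.041667·10 = 1.708333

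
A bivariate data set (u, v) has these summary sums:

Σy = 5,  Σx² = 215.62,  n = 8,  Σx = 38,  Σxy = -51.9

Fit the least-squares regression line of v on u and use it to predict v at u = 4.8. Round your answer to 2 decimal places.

0.52

Sxx = Σx² − (Σx)²/n = 215.62 − 180.5 = 35.12
Sxy = Σxy − (Σx)(Σy)/n = -51.9 − 23.75 = -75.65
b = Sxy/Sxx = -75.65/35.12 = -2.154043
a = ȳ − b·x̄ = 0.625 − (-2.154043)·4.75 = 10.856706
ŷ(4.8) = a + b·4.8 = 10.856706 + (-2.154043)·4.8 = 0.517298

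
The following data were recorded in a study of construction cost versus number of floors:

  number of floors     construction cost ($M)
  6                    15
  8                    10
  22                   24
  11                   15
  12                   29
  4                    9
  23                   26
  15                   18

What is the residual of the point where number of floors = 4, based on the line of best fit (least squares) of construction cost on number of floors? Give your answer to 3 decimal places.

-2.434

n = 8, Σx = 101, Σy = 146, Σxy = 2115, Σx² = 1619
Sxx = Σx² − (Σx)²/n = 1619 − 1275.125 = 343.875
Sxy = Σxy − (Σx)(Σy)/n = 2115 − 1843.25 = 271.75
b = Sxy/Sxx = 271.75/343.875 = 0.790258
a = ȳ − b·x̄ = 18.25 − 0.790258·12.625 = 8.272992
ŷ(4) = 8.272992 + 0.790258·4 = 11.434024
residual = y − ŷ = 9 − 11.434024 = -2.434024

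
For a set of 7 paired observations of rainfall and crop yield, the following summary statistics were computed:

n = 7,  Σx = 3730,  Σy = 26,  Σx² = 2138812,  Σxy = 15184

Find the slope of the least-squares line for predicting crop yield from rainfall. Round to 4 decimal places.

0.0088

Sxx = Σx² − (Σx)²/n = 2138812 − 1987557.142857 = 151254.857143
Sxy = Σxy − (Σx)(Σy)/n = 15184 − 13854.285714 = 1329.714286
b = Sxy/Sxx = 1329.714286/151254.857143 = 0.008791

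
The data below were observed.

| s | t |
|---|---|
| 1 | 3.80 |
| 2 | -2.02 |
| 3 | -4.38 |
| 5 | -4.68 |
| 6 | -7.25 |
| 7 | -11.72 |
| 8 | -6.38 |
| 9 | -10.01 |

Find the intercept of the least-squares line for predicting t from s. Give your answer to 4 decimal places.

2.0622

n = 8, Σx = 41, Σy = -42.64, Σxy = -303.45, Σx² = 269
Sxx = Σx² − (Σx)²/n = 269 − 210.125 = 58.875
Sxy = Σxy − (Σx)(Σy)/n = -303.45 − (-218.53) = -84.92
b = Sxy/Sxx = -84.92/58.875 = -1.442378
a = ȳ − b·x̄ = -5.33 − (-1.442378)·5.125 = 2.062187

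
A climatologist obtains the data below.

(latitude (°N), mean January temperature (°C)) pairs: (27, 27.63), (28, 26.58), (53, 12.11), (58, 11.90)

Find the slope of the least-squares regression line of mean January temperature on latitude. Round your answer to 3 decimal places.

-0.532

n = 4, Σx = 166, Σy = 78.22, Σxy = 2822.28, Σx² = 7686
Sxx = Σx² − (Σx)²/n = 7686 − 6889 = 797
Sxy = Σxy − (Σx)(Σy)/n = 2822.28 − 3246.13 = -423.85
b = Sxy/Sxx = -423.85/797 = -0.531807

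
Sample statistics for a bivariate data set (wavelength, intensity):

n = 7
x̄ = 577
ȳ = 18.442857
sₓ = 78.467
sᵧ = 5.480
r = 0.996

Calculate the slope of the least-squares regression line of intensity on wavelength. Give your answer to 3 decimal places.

b = r · sᵧ/sₓ = 0.996 · 5.48/78.467 = 0.069559

0.070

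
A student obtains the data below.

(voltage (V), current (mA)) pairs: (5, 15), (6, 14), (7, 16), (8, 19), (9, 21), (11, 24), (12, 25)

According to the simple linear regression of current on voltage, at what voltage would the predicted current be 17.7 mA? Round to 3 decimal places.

7.420

n = 7, Σx = 58, Σy = 134, Σxy = 1176, Σx² = 520
Sxx = Σx² − (Σx)²/n = 520 − 480.571429 = 39.428571
Sxy = Σxy − (Σx)(Σy)/n = 1176 − 1110.285714 = 65.714286
b = Sxy/Sxx = 65.714286/39.428571 = 1.666667
a = ȳ − b·x̄ = 19.142857 − 1.666667·8.285714 = 5.333333
Set a + b·x = 17.7: x = (17.7 − 5.333333) / 1.666667 = 7.42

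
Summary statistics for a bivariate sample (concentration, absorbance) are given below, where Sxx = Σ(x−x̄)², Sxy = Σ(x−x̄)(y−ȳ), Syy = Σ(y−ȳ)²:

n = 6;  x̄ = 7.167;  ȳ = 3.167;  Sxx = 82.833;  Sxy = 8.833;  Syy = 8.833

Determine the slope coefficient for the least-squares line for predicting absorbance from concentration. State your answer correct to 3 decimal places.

0.107

b = Sxy/Sxx = 8.833/82.833 = 0.106636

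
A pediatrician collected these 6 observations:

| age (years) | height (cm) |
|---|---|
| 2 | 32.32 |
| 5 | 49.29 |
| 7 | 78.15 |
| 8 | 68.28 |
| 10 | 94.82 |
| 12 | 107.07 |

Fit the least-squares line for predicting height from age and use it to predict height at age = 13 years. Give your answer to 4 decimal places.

n = 6, Σx = 44, Σy = 429.93, Σxy = 3637.42, Σx² = 386
Sxx = Σx² − (Σx)²/n = 386 − 322.666667 = 63.333333
Sxy = Σxy − (Σx)(Σy)/n = 3637.42 − 3152.82 = 484.6
b = Sxy/Sxx = 484.6/63.333333 = 7.651579
a = ȳ − b·x̄ = 71.655 − 7.651579·7.333333 = 15.543421
ŷ(13) = a + b·13 = 15.543421 + 7.651579·13 = 115.013947

115.0139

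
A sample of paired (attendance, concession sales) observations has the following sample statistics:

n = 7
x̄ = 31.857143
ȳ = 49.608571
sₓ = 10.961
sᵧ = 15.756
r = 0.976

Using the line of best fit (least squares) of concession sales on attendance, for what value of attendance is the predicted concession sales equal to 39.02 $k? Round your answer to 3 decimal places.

b = r · sᵧ/sₓ = 0.976 · 15.756/10.961 = 1.402961
a = ȳ − b·x̄ = 49.608571 − 1.402961·31.857143 = 4.914240
Set a + b·x = 39.02: x = (39.02 − 4.914240) / 1.402961 = 24.309841

24.310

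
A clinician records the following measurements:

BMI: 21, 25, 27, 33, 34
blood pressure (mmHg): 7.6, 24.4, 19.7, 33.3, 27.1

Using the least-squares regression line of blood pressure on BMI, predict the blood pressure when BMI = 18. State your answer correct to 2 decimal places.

n = 5, Σx = 140, Σy = 112.1, Σxy = 3321.8, Σx² = 4040
Sxx = Σx² − (Σx)²/n = 4040 − 3920 = 120
Sxy = Σxy − (Σx)(Σy)/n = 3321.8 − 3138.8 = 183
b = Sxy/Sxx = 183/120 = 1.525
a = ȳ − b·x̄ = 22.42 − 1.525·28 = -20.28
ŷ(18) = a + b·18 = -20.28 + 1.525·18 = 7.17

7.17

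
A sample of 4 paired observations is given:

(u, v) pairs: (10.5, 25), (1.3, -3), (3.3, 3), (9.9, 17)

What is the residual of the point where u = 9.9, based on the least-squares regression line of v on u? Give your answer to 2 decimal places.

n = 4, Σx = 25, Σy = 42, Σxy = 436.8, Σx² = 220.84
Sxx = Σx² − (Σx)²/n = 220.84 − 156.25 = 64.59
Sxy = Σxy − (Σx)(Σy)/n = 436.8 − 262.5 = 174.3
b = Sxy/Sxx = 174.3/64.59 = 2.698560
a = ȳ − b·x̄ = 10.5 − 2.698560·6.25 = -6.366001
ŷ(9.9) = -6.366001 + 2.698560·9.9 = 20.349745
residual = y − ŷ = 17 − 20.349745 = -3.349745

-3.35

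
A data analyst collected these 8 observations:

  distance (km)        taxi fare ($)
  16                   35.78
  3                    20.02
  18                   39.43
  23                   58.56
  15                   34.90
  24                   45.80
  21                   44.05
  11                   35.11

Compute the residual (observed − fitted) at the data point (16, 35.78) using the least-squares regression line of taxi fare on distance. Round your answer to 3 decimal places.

-2.882

n = 8, Σx = 131, Σy = 313.65, Σxy = 5623.12, Σx² = 2481
Sxx = Σx² − (Σx)²/n = 2481 − 2145.125 = 335.875
Sxy = Σxy − (Σx)(Σy)/n = 5623.12 − 5136.01875 = 487.10125
b = Sxy/Sxx = 487.10125/335.875 = 1.450246
a = ȳ − b·x̄ = 39.20625 − 1.450246·16.375 = 15.458478
ŷ(16) = 15.458478 + 1.450246·16 = 38.662408
residual = y − ŷ = 35.78 − 38.662408 = -2.882408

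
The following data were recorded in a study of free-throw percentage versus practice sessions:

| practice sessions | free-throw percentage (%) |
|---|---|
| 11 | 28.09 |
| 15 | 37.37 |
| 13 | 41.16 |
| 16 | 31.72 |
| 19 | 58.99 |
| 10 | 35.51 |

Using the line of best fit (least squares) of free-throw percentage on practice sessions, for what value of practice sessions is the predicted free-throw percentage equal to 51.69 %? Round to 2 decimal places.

19.62

n = 6, Σx = 84, Σy = 232.84, Σxy = 3388.05, Σx² = 1232
Sxx = Σx² − (Σx)²/n = 1232 − 1176 = 56
Sxy = Σxy − (Σx)(Σy)/n = 3388.05 − 3259.76 = 128.29
b = Sxy/Sxx = 128.29/56 = 2.290893
a = ȳ − b·x̄ = 38.806667 − 2.290893·14 = 6.734167
Set a + b·x = 51.69: x = (51.69 − 6.734167) / 2.290893 = 19.623717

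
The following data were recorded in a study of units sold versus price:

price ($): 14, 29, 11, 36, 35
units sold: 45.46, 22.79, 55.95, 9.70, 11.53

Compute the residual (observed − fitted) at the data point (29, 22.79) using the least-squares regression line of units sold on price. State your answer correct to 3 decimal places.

0.709

n = 5, Σx = 125, Σy = 145.43, Σxy = 2665.55, Σx² = 3679
Sxx = Σx² − (Σx)²/n = 3679 − 3125 = 554
Sxy = Σxy − (Σx)(Σy)/n = 2665.55 − 3635.75 = -970.2
b = Sxy/Sxx = -970.2/554 = -1.751264
a = ȳ − b·x̄ = 29.086 − (-1.751264)·25 = 72.867588
ŷ(29) = 72.867588 + (-1.751264)·29 = 22.080946
residual = y − ŷ = 22.79 − 22.080946 = 0.709054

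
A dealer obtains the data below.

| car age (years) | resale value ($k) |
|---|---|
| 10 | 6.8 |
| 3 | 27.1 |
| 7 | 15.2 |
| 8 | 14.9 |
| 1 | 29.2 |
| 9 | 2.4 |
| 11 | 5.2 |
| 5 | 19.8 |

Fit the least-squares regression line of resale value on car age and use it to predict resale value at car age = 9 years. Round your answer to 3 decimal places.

n = 8, Σx = 54, Σy = 120.6, Σxy = 581.9, Σx² = 450
Sxx = Σx² − (Σx)²/n = 450 − 364.5 = 85.5
Sxy = Σxy − (Σx)(Σy)/n = 581.9 − 814.05 = -232.15
b = Sxy/Sxx = -232.15/85.5 = -2.715205
a = ȳ − b·x̄ = 15.075 − (-2.715205)·6.75 = 33.402632
ŷ(9) = a + b·9 = 33.402632 + (-2.715205)·9 = 8.965789

8.966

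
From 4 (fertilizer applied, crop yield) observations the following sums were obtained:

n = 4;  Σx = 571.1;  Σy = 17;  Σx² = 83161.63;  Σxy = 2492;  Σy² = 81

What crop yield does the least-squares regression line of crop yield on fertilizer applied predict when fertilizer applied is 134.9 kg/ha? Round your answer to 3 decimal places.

3.935

Sxx = Σx² − (Σx)²/n = 83161.63 − 81538.8025 = 1622.8275
Sxy = Σxy − (Σx)(Σy)/n = 2492 − 2427.175 = 64.825
b = Sxy/Sxx = 64.825/1622.8275 = 0.039946
a = ȳ − b·x̄ = 4.25 − 0.039946·142.775 = -1.453249
ŷ(134.9) = a + b·134.9 = -1.453249 + 0.039946·134.9 = 3.935428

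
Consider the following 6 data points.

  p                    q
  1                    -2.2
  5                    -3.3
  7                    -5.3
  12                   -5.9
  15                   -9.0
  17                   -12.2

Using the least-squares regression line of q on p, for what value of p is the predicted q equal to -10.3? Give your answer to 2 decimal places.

16.50

n = 6, Σx = 57, Σy = -37.9, Σxy = -469, Σx² = 733
Sxx = Σx² − (Σx)²/n = 733 − 541.5 = 191.5
Sxy = Σxy − (Σx)(Σy)/n = -469 − (-360.05) = -108.95
b = Sxy/Sxx = -108.95/191.5 = -0.568930
a = ȳ − b·x̄ = -6.316667 − (-0.568930)·9.5 = -0.911836
Set a + b·x = -10.3: x = (-10.3 − (-0.911836)) / (-0.568930) = 16.501453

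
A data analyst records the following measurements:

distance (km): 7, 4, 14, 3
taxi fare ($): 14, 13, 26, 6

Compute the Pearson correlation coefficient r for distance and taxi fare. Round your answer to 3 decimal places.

0.962

n = 4, Σx = 28, Σy = 59, Σxy = 532, Σx² = 270, Σy² = 1077
Sxx = Σx² − (Σx)²/n = 270 − 196 = 74
Sxy = Σxy − (Σx)(Σy)/n = 532 − 413 = 119
Syy = Σy² − (Σy)²/n = 1077 − 870.25 = 206.75
r = Sxy/√(Sxx·Syy) = 119/√(15299.5) = 119/123.691148 = 0.962074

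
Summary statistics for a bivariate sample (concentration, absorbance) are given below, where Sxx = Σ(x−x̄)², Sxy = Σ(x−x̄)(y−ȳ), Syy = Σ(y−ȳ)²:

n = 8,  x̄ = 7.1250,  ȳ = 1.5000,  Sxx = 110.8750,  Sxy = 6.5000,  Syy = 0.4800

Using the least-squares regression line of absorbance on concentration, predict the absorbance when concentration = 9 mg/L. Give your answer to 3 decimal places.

1.610

b = Sxy/Sxx = 6.5/110.875 = 0.058625
a = ȳ − b·x̄ = 1.5 − 0.058625·7.125 = 1.082300
ŷ(9) = a + b·9 = 1.082300 + 0.058625·9 = 1.609921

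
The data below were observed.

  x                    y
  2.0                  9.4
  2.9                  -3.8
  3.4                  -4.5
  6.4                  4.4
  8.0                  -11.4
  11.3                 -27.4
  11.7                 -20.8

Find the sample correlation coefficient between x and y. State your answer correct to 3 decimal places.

n = 7, Σx = 45.7, Σy = -54.1, Σxy = -623.54, Σx² = 393.51, Σy² = 1455.77
Sxx = Σx² − (Σx)²/n = 393.51 − 298.355714 = 95.154286
Sxy = Σxy − (Σx)(Σy)/n = -623.54 − (-353.195714) = -270.344286
Syy = Σy² − (Σy)²/n = 1455.77 − 418.115714 = 1037.654286
r = Sxy/√(Sxx·Syy) = -270.344286/√(98737.252376) = -270.344286/314.224844 = -0.860353

-0.860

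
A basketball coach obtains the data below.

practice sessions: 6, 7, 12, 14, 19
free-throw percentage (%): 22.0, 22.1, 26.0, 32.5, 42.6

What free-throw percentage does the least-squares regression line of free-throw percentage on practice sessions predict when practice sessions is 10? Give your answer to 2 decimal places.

26.51

n = 5, Σx = 58, Σy = 145.2, Σxy = 1863.1, Σx² = 786
Sxx = Σx² − (Σx)²/n = 786 − 672.8 = 113.2
Sxy = Σxy − (Σx)(Σy)/n = 1863.1 − 1684.32 = 178.78
b = Sxy/Sxx = 178.78/113.2 = 1.579329
a = ȳ − b·x̄ = 29.04 − 1.579329·11.6 = 10.719788
ŷ(10) = a + b·10 = 10.719788 + 1.579329·10 = 26.513074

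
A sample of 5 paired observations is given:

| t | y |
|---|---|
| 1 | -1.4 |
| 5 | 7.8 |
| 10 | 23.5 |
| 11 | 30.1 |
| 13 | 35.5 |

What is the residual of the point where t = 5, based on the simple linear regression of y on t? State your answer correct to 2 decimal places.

-1.89

n = 5, Σx = 40, Σy = 95.5, Σxy = 1065.2, Σx² = 416
Sxx = Σx² − (Σx)²/n = 416 − 320 = 96
Sxy = Σxy − (Σx)(Σy)/n = 1065.2 − 764 = 301.2
b = Sxy/Sxx = 301.2/96 = 3.1375
a = ȳ − b·x̄ = 19.1 − 3.1375·8 = -6
ŷ(5) = -6 + 3.1375·5 = 9.6875
residual = y − ŷ = 7.8 − 9.6875 = -1.8875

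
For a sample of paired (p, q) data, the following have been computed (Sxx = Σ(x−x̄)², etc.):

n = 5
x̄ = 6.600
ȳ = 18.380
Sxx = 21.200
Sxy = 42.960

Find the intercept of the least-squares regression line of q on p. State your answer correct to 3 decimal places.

b = Sxy/Sxx = 42.96/21.2 = 2.026415
a = ȳ − b·x̄ = 18.38 − 2.026415·6.6 = 5.005660

5.006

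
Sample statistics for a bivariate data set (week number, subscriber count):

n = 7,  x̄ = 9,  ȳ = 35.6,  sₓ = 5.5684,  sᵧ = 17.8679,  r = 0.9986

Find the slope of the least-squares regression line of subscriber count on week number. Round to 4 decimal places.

3.2043

b = r · sᵧ/sₓ = 0.9986 · 17.8679/5.5684 = 3.204311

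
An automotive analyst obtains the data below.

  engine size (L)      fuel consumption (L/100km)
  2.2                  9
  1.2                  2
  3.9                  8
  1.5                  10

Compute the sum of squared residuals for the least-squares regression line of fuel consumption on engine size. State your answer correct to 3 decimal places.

33.919

n = 4, Σx = 8.8, Σy = 29, Σxy = 68.4, Σx² = 23.74, Σy² = 249
Sxx = Σx² − (Σx)²/n = 23.74 − 19.36 = 4.38
Sxy = Σxy − (Σx)(Σy)/n = 68.4 − 63.8 = 4.6
Syy = Σy² − (Σy)²/n = 249 − 210.25 = 38.75
b = Sxy/Sxx = 4.6/4.38 = 1.050228
SSE = Syy − b·Sxy = 38.75 − 1.050228·4.6 = 33.918950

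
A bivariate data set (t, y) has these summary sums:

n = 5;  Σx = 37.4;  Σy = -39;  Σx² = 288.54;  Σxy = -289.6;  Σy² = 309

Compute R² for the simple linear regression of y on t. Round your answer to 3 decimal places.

0.107

Sxx = Σx² − (Σx)²/n = 288.54 − 279.752 = 8.788
Sxy = Σxy − (Σx)(Σy)/n = -289.6 − (-291.72) = 2.12
Syy = Σy² − (Σy)²/n = 309 − 304.2 = 4.8
R² = Sxy²/(Sxx·Syy) = (2.12)²/(8.788·4.8) = 0.106547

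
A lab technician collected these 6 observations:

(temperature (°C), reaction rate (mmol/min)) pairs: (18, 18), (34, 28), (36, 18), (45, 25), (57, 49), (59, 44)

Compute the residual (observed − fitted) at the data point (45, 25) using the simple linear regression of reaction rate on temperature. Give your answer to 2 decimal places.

-7.92

n = 6, Σx = 249, Σy = 182, Σxy = 8438, Σx² = 11531
Sxx = Σx² − (Σx)²/n = 11531 − 10333.5 = 1197.5
Sxy = Σxy − (Σx)(Σy)/n = 8438 − 7553 = 885
b = Sxy/Sxx = 885/1197.5 = 0.739040
a = ȳ − b·x̄ = 30.333333 − 0.739040·41.5 = -0.336813
ŷ(45) = -0.336813 + 0.739040·45 = 32.919972
residual = y − ŷ = 25 − 32.919972 = -7.919972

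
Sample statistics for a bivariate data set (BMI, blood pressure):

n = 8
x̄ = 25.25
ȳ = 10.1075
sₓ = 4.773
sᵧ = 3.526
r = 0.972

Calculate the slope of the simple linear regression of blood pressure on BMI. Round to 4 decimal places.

b = r · sᵧ/sₓ = 0.972 · 3.526/4.773 = 0.718054

0.7181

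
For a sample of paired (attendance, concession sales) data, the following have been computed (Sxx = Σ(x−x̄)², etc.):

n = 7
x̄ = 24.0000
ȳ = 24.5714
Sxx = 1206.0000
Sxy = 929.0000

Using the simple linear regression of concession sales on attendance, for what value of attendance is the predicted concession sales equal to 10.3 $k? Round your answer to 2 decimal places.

5.47

b = Sxy/Sxx = 929/1206 = 0.770315
a = ȳ − b·x̄ = 24.5714 − 0.770315·24 = 6.083838
Set a + b·x = 10.3: x = (10.3 − 6.083838) / 0.770315 = 5.473296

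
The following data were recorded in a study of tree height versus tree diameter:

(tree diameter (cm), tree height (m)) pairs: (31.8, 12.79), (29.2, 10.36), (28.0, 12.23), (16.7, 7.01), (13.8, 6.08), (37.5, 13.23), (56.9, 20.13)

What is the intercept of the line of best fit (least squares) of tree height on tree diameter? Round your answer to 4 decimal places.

1.8691

n = 7, Σx = 213.9, Σy = 81.83, Σxy = 2894.167, Σx² = 7761.07
Sxx = Σx² − (Σx)²/n = 7761.07 − 6536.172857 = 1224.897143
Sxy = Σxy − (Σx)(Σy)/n = 2894.167 − 2500.491 = 393.676
b = Sxy/Sxx = 393.676/1224.897143 = 0.321395
a = ȳ − b·x̄ = 11.69 − 0.321395·30.557143 = 1.869083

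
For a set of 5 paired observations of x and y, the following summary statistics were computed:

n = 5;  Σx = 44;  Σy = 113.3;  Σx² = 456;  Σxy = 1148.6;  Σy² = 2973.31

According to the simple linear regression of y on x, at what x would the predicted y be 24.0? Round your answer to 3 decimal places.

Sxx = Σx² − (Σx)²/n = 456 − 387.2 = 68.8
Sxy = Σxy − (Σx)(Σy)/n = 1148.6 − 997.04 = 151.56
b = Sxy/Sxx = 151.56/68.8 = 2.202907
a = ȳ − b·x̄ = 22.66 − 2.202907·8.8 = 3.274419
Set a + b·x = 24.0: x = (24.0 − 3.274419) / 2.202907 = 9.408287

9.408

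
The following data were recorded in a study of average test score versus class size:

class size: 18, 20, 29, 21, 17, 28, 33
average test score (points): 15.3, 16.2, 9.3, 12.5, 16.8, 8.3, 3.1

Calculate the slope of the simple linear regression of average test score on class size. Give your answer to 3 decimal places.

n = 7, Σx = 166, Σy = 81.5, Σxy = 1751.9, Σx² = 4168
Sxx = Σx² − (Σx)²/n = 4168 − 3936.571429 = 231.428571
Sxy = Σxy − (Σx)(Σy)/n = 1751.9 − 1932.714286 = -180.814286
b = Sxy/Sxx = -180.814286/231.428571 = -0.781296

-0.781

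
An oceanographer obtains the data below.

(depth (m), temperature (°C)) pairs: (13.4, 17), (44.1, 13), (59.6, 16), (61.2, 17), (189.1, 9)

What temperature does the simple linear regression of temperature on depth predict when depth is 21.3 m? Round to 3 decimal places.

n = 5, Σx = 367.4, Σy = 72, Σxy = 4497, Σx² = 45180.78
Sxx = Σx² − (Σx)²/n = 45180.78 − 26996.552 = 18184.228
Sxy = Σxy − (Σx)(Σy)/n = 4497 − 5290.56 = -793.56
b = Sxy/Sxx = -793.56/18184.228 = -0.043640
a = ȳ − b·x̄ = 14.4 − (-0.043640)·73.48 = 17.606668
ŷ(21.3) = a + b·21.3 = 17.606668 + (-0.043640)·21.3 = 16.677136

16.677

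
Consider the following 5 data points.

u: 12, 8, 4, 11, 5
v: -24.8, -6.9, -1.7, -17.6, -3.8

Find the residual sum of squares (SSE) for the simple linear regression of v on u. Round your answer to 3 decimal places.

n = 5, Σx = 40, Σy = -54.8, Σxy = -572.2, Σx² = 370, Σy² = 989.74
Sxx = Σx² − (Σx)²/n = 370 − 320 = 50
Sxy = Σxy − (Σx)(Σy)/n = -572.2 − (-438.4) = -133.8
Syy = Σy² − (Σy)²/n = 989.74 − 600.608 = 389.132
b = Sxy/Sxx = -133.8/50 = -2.676
SSE = Syy − b·Sxy = 389.132 − (-2.676)·(-133.8) = 31.0832

31.083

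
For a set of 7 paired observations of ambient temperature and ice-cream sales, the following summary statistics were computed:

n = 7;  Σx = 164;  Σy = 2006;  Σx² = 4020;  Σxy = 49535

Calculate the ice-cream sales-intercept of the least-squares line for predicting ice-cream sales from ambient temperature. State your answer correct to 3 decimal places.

-47.926

Sxx = Σx² − (Σx)²/n = 4020 − 3842.285714 = 177.714286
Sxy = Σxy − (Σx)(Σy)/n = 49535 − 46997.714286 = 2537.285714
b = Sxy/Sxx = 2537.285714/177.714286 = 14.277331
a = ȳ − b·x̄ = 286.571429 − 14.277331·23.428571 = -47.926045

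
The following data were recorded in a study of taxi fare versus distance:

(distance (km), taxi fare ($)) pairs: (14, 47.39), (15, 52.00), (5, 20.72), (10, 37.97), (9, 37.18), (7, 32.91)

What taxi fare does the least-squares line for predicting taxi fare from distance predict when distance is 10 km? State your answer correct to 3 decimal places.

n = 6, Σx = 60, Σy = 228.17, Σxy = 2491.75, Σx² = 676
Sxx = Σx² − (Σx)²/n = 676 − 600 = 76
Sxy = Σxy − (Σx)(Σy)/n = 2491.75 − 2281.7 = 210.05
b = Sxy/Sxx = 210.05/76 = 2.763816
a = ȳ − b·x̄ = 38.028333 − 2.763816·10 = 10.390175
ŷ(10) = a + b·10 = 10.390175 + 2.763816·10 = 38.028333

38.028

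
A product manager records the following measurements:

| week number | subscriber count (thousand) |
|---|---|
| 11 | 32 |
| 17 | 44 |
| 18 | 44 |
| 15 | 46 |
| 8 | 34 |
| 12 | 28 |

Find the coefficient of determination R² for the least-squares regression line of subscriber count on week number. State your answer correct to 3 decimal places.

n = 6, Σx = 81, Σy = 228, Σxy = 3190, Σx² = 1167, Σy² = 8952
Sxx = Σx² − (Σx)²/n = 1167 − 1093.5 = 73.5
Sxy = Σxy − (Σx)(Σy)/n = 3190 − 3078 = 112
Syy = Σy² − (Σy)²/n = 8952 − 8664 = 288
R² = Sxy²/(Sxx·Syy) = (112)²/(73.5·288) = 0.592593

0.593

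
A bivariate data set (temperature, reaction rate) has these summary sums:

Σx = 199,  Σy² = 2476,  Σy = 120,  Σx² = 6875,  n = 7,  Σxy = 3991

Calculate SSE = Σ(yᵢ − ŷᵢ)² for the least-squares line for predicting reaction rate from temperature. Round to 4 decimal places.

Sxx = Σx² − (Σx)²/n = 6875 − 5657.285714 = 1217.714286
Sxy = Σxy − (Σx)(Σy)/n = 3991 − 3411.428571 = 579.571429
Syy = Σy² − (Σy)²/n = 2476 − 2057.142857 = 418.857143
b = Sxy/Sxx = 579.571429/1217.714286 = 0.475950
SSE = Syy − b·Sxy = 418.857143 − 0.475950·579.571429 = 143.009972

143.0100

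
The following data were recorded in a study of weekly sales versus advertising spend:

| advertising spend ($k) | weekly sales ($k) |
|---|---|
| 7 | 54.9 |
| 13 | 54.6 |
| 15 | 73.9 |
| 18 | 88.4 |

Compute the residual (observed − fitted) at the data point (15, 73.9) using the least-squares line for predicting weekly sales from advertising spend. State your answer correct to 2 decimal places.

n = 4, Σx = 53, Σy = 271.8, Σxy = 3793.8, Σx² = 767
Sxx = Σx² − (Σx)²/n = 767 − 702.25 = 64.75
Sxy = Σxy − (Σx)(Σy)/n = 3793.8 − 3601.35 = 192.45
b = Sxy/Sxx = 192.45/64.75 = 2.972201
a = ȳ − b·x̄ = 67.95 − 2.972201·13.25 = 28.568340
ŷ(15) = 28.568340 + 2.972201·15 = 73.151351
residual = y − ŷ = 73.9 − 73.151351 = 0.748649

0.75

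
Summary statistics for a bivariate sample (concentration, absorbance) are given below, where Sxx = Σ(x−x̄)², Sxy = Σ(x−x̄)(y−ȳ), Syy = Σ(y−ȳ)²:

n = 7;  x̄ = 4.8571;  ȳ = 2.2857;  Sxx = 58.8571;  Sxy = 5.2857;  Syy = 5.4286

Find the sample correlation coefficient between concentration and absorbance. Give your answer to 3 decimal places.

0.296

r = Sxy/√(Sxx·Syy) = 5.2857/√(319.511653) = 5.2857/17.874889 = 0.295705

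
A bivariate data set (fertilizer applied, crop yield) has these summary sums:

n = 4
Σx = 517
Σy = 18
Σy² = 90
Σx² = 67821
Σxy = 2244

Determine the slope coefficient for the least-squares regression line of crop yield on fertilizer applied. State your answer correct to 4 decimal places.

Sxx = Σx² − (Σx)²/n = 67821 − 66822.25 = 998.75
Sxy = Σxy − (Σx)(Σy)/n = 2244 − 2326.5 = -82.5
b = Sxy/Sxx = -82.5/998.75 = -0.082603

-0.0826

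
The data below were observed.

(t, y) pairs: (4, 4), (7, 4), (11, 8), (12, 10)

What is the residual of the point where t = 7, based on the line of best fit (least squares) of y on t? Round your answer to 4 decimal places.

n = 4, Σx = 34, Σy = 26, Σxy = 252, Σx² = 330
Sxx = Σx² − (Σx)²/n = 330 − 289 = 41
Sxy = Σxy − (Σx)(Σy)/n = 252 − 221 = 31
b = Sxy/Sxx = 31/41 = 0.756098
a = ȳ − b·x̄ = 6.5 − 0.756098·8.5 = 0.073171
ŷ(7) = 0.073171 + 0.756098·7 = 5.365854
residual = y − ŷ = 4 − 5.365854 = -1.365854

-1.3659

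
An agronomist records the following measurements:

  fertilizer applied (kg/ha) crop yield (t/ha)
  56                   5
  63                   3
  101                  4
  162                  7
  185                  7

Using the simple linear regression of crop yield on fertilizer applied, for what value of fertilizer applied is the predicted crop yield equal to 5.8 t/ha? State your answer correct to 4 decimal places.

n = 5, Σx = 567, Σy = 26, Σxy = 3302, Σx² = 77775
Sxx = Σx² − (Σx)²/n = 77775 − 64297.8 = 13477.2
Sxy = Σxy − (Σx)(Σy)/n = 3302 − 2948.4 = 353.6
b = Sxy/Sxx = 353.6/13477.2 = 0.026237
a = ȳ − b·x̄ = 5.2 − 0.026237·113.4 = 2.224735
Set a + b·x = 5.8: x = (5.8 − 2.224735) / 0.026237 = 136.268552

136.2686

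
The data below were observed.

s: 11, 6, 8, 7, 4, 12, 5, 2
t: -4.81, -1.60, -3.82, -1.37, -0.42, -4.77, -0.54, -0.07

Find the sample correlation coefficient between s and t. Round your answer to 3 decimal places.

-0.949

n = 8, Σx = 55, Σy = -17.4, Σxy = -164.42, Σx² = 459, Σy² = 65.3912
Sxx = Σx² − (Σx)²/n = 459 − 378.125 = 80.875
Sxy = Σxy − (Σx)(Σy)/n = -164.42 − (-119.625) = -44.795
Syy = Σy² − (Σy)²/n = 65.3912 − 37.845 = 27.5462
r = Sxy/√(Sxx·Syy) = -44.795/√(2227.798925) = -44.795/47.199565 = -0.949055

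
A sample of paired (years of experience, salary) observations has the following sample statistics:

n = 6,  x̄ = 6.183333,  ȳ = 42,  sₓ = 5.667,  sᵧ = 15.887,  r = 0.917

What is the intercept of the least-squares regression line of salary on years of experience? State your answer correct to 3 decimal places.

26.104

b = r · sᵧ/sₓ = 0.917 · 15.887/5.667 = 2.570739
a = ȳ − b·x̄ = 42 − 2.570739·6.183333 = 26.104264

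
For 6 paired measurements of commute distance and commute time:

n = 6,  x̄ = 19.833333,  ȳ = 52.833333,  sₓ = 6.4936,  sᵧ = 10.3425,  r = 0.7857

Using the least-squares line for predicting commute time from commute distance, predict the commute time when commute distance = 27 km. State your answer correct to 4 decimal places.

61.8017

b = r · sᵧ/sₓ = 0.7857 · 10.3425/6.4936 = 1.251402
a = ȳ − b·x̄ = 52.833333 − 1.251402·19.833333 = 28.013866
ŷ(27) = a + b·27 = 28.013866 + 1.251402·27 = 61.801712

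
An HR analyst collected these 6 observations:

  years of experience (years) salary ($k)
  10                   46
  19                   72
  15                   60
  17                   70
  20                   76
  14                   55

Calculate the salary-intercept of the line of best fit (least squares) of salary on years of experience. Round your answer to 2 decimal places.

14.09

n = 6, Σx = 95, Σy = 379, Σxy = 6208, Σx² = 1571
Sxx = Σx² − (Σx)²/n = 1571 − 1504.166667 = 66.833333
Sxy = Σxy − (Σx)(Σy)/n = 6208 − 6000.833333 = 207.166667
b = Sxy/Sxx = 207.166667/66.833333 = 3.099751
a = ȳ − b·x̄ = 63.166667 − 3.099751·15.833333 = 14.087282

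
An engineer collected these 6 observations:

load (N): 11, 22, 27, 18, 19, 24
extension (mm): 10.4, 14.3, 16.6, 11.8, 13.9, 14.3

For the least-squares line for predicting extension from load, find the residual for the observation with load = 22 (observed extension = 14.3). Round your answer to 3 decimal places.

0.071

n = 6, Σx = 121, Σy = 81.3, Σxy = 1696.9, Σx² = 2595
Sxx = Σx² − (Σx)²/n = 2595 − 2440.166667 = 154.833333
Sxy = Σxy − (Σx)(Σy)/n = 1696.9 − 1639.55 = 57.35
b = Sxy/Sxx = 57.35/154.833333 = 0.370398
a = ȳ − b·x̄ = 13.55 − 0.370398·20.166667 = 6.080301
ŷ(22) = 6.080301 + 0.370398·22 = 14.229064
residual = y − ŷ = 14.3 − 14.229064 = 0.070936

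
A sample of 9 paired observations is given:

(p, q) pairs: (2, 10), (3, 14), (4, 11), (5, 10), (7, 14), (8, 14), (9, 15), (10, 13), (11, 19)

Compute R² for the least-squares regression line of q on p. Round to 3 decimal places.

n = 9, Σx = 59, Σy = 120, Σxy = 840, Σx² = 469, Σy² = 1664
Sxx = Σx² − (Σx)²/n = 469 − 386.777778 = 82.222222
Sxy = Σxy − (Σx)(Σy)/n = 840 − 786.666667 = 53.333333
Syy = Σy² − (Σy)²/n = 1664 − 1600 = 64
R² = Sxy²/(Sxx·Syy) = (53.333333)²/(82.222222·64) = 0.540541

0.541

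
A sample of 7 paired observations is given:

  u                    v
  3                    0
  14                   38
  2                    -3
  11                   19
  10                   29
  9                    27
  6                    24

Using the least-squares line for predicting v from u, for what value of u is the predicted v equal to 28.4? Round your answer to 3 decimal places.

n = 7, Σx = 55, Σy = 134, Σxy = 1412, Σx² = 547
Sxx = Σx² − (Σx)²/n = 547 − 432.142857 = 114.857143
Sxy = Σxy − (Σx)(Σy)/n = 1412 − 1052.857143 = 359.142857
b = Sxy/Sxx = 359.142857/114.857143 = 3.126866
a = ȳ − b·x̄ = 19.142857 − 3.126866·7.857143 = -5.425373
Set a + b·x = 28.4: x = (28.4 − (-5.425373)) / 3.126866 = 10.817661

10.818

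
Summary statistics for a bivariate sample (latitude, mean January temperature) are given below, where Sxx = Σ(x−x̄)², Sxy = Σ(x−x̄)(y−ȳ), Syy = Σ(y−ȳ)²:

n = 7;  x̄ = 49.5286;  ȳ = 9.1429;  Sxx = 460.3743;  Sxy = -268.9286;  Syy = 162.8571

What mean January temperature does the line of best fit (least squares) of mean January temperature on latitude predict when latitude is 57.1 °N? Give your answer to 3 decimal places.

4.720

b = Sxy/Sxx = -268.9286/460.3743 = -0.584152
a = ȳ − b·x̄ = 9.1429 − (-0.584152)·49.5286 = 38.075134
ŷ(57.1) = a + b·57.1 = 38.075134 + (-0.584152)·57.1 = 4.720051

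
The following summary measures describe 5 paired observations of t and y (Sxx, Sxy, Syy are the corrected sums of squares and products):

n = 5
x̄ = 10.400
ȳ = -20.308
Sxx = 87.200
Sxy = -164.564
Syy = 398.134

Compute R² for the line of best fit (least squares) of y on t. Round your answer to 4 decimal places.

R² = Sxy²/(Sxx·Syy) = (-164.564)²/(87.2·398.134) = 0.780053

0.7801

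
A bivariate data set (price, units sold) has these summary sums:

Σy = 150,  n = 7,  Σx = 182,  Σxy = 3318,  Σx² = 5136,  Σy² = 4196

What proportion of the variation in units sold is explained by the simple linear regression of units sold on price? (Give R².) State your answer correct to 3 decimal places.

Sxx = Σx² − (Σx)²/n = 5136 − 4732 = 404
Sxy = Σxy − (Σx)(Σy)/n = 3318 − 3900 = -582
Syy = Σy² − (Σy)²/n = 4196 − 3214.285714 = 981.714286
R² = Sxy²/(Sxx·Syy) = (-582)²/(404·981.714286) = 0.854043

0.854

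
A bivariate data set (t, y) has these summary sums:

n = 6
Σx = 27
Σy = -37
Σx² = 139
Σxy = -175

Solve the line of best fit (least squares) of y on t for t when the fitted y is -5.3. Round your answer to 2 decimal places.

2.72

Sxx = Σx² − (Σx)²/n = 139 − 121.5 = 17.5
Sxy = Σxy − (Σx)(Σy)/n = -175 − (-166.5) = -8.5
b = Sxy/Sxx = -8.5/17.5 = -0.485714
a = ȳ − b·x̄ = -6.166667 − (-0.485714)·4.5 = -3.980952
Set a + b·x = -5.3: x = (-5.3 − (-3.980952)) / (-0.485714) = 2.715686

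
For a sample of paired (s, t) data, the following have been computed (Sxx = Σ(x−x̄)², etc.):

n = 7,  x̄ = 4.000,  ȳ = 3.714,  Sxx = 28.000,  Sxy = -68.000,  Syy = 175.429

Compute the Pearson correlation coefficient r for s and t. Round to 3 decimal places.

r = Sxy/√(Sxx·Syy) = -68/√(4912.012) = -68/70.085747 = -0.970240

-0.970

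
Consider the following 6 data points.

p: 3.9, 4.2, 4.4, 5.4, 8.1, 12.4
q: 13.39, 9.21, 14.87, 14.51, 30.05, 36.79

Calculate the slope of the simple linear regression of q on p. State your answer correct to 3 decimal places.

3.162

n = 6, Σx = 38.4, Σy = 118.82, Σxy = 934.286, Σx² = 300.74
Sxx = Σx² − (Σx)²/n = 300.74 − 245.76 = 54.98
Sxy = Σxy − (Σx)(Σy)/n = 934.286 − 760.448 = 173.838
b = Sxy/Sxx = 173.838/54.98 = 3.161841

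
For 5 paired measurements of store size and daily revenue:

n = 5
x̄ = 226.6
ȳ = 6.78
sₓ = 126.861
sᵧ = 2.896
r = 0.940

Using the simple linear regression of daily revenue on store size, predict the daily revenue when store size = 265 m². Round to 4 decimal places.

7.6040

b = r · sᵧ/sₓ = 0.94 · 2.896/126.861 = 0.021458
a = ȳ − b·x̄ = 6.78 − 0.021458·226.6 = 1.917516
ŷ(265) = a + b·265 = 1.917516 + 0.021458·265 = 7.604004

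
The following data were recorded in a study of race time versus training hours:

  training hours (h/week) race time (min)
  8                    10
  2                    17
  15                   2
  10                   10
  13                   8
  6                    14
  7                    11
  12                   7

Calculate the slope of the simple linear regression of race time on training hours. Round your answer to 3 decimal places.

n = 8, Σx = 73, Σy = 79, Σxy = 593, Σx² = 791
Sxx = Σx² − (Σx)²/n = 791 − 666.125 = 124.875
Sxy = Σxy − (Σx)(Σy)/n = 593 − 720.875 = -127.875
b = Sxy/Sxx = -127.875/124.875 = -1.024024

-1.024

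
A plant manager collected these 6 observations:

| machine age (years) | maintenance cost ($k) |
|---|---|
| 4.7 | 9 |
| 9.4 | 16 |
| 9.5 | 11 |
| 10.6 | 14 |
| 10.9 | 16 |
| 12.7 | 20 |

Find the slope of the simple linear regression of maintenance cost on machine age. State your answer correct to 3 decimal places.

n = 6, Σx = 57.8, Σy = 86, Σxy = 874, Σx² = 593.16
Sxx = Σx² − (Σx)²/n = 593.16 − 556.806667 = 36.353333
Sxy = Σxy − (Σx)(Σy)/n = 874 − 828.466667 = 45.533333
b = Sxy/Sxx = 45.533333/36.353333 = 1.252522

1.253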